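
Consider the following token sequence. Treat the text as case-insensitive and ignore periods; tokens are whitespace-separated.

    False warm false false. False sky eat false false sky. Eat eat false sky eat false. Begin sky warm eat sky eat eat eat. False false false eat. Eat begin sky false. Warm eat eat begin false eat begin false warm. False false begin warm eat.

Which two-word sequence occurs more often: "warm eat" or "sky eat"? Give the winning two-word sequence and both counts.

"sky eat" (4 vs 3)

"warm eat": 3 occurrences
"sky eat": 4 occurrences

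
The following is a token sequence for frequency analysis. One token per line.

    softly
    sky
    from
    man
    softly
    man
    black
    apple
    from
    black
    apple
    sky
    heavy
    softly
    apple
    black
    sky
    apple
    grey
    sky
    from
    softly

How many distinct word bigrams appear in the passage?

19

22 tokens → 21 bigram windows in total.
Repeated bigrams (each contributes count−1 duplicates):
  black apple: 2
  sky from: 2
2 duplicate windows → 21 − 2 = 19 distinct.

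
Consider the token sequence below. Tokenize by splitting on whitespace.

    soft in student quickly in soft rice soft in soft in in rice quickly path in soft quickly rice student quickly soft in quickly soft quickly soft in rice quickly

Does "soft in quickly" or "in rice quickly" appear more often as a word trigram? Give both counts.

"soft in quickly": 1 occurrence
"in rice quickly": 2 occurrences

"in rice quickly" (2 vs 1)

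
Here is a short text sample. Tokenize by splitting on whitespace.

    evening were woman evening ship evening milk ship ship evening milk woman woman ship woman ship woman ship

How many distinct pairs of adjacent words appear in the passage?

12

18 tokens → 17 bigram windows in total.
Repeated bigrams (each contributes count−1 duplicates):
  woman ship: 3
  evening milk: 2
  ship evening: 2
  ship woman: 2
5 duplicate windows → 17 − 5 = 12 distinct.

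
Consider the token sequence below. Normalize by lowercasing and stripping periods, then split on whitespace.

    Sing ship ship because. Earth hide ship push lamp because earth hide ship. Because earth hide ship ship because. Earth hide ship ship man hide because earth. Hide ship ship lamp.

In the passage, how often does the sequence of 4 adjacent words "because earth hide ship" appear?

5

Scanning the 28 overlapping 4-gram windows for "because earth hide ship":
  position 4–7: because earth hide ship
  position 10–13: because earth hide ship
  position 14–17: because earth hide ship
  position 19–22: because earth hide ship
  position 26–29: because earth hide ship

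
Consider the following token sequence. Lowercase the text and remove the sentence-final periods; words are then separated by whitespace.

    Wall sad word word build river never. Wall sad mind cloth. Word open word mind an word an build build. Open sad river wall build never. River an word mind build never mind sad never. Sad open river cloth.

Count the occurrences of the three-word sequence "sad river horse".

Scanning the 37 overlapping trigram windows for "sad river horse":
  (none found)

0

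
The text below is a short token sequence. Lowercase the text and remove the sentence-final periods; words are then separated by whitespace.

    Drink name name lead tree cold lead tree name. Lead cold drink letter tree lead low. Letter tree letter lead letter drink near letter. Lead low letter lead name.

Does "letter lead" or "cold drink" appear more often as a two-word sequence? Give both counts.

"letter lead": 3 occurrences
"cold drink": 1 occurrence

"letter lead" (3 vs 1)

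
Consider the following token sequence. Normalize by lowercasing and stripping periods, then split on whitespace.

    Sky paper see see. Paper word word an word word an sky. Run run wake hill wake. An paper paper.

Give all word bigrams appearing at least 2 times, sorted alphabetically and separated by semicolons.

Bigram counts meeting the condition (at least 2 times):
  word an: 2
  word word: 2

word an; word word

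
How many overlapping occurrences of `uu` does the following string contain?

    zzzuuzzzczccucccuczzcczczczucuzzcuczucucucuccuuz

2

Sliding a length-2 window over the 48 characters (47 positions):
  position 4–5: uu
  position 46–47: uu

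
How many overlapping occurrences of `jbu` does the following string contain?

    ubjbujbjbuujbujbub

4

Sliding a length-3 window over the 18 characters (16 positions):
  position 3–5: jbu
  position 8–10: jbu
  position 12–14: jbu
  position 15–17: jbu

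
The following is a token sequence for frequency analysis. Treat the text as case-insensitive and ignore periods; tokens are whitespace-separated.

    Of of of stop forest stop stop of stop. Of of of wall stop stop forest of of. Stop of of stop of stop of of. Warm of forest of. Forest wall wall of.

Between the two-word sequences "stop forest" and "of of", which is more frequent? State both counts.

"stop forest": 2 occurrences
"of of": 7 occurrences

"of of" (7 vs 2)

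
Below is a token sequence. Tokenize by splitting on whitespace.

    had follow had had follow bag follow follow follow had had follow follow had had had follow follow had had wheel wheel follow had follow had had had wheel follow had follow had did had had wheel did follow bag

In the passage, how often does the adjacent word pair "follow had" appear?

Scanning the 39 overlapping bigram windows for "follow had":
  position 2–3: follow had
  position 9–10: follow had
  position 13–14: follow had
  position 18–19: follow had
  position 23–24: follow had
  position 25–26: follow had
  position 30–31: follow had
  position 32–33: follow had

8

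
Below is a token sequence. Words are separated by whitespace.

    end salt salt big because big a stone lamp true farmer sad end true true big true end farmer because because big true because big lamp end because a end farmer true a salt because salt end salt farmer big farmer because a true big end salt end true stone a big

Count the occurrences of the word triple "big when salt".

Scanning the 50 overlapping trigram windows for "big when salt":
  (none found)

0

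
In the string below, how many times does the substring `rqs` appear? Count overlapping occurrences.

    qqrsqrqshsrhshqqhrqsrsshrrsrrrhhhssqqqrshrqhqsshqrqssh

Sliding a length-3 window over the 54 characters (52 positions):
  position 6–8: rqs
  position 18–20: rqs
  position 50–52: rqs

3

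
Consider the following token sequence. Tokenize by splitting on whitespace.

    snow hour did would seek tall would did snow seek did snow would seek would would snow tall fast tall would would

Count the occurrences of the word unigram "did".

Scanning the 22 tokens for "did":
  position 3: did
  position 8: did
  position 11: did

3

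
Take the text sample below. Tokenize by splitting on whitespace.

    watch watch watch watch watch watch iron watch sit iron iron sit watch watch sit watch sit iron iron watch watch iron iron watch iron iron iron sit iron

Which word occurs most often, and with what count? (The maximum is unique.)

"watch", 13 times

Unigram frequencies (highest first):
  watch: 13
  iron: 11
  sit: 5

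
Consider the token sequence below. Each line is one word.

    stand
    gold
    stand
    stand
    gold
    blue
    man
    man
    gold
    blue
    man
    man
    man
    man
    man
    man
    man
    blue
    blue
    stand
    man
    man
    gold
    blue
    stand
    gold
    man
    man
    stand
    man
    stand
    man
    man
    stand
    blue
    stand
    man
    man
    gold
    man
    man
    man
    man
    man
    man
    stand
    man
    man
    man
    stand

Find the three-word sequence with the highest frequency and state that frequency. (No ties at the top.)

"man man man", 10 times

Trigram frequencies (highest first):
  man man man: 10
  stand man man: 4
  man man stand: 4
  man man gold: 3
  man stand man: 3
  gold blue man: 2
  … (18 more, each ≤ 2)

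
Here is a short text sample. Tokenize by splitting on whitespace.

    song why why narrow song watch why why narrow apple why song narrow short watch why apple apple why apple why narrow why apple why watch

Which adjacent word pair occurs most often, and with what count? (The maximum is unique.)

"apple why", 4 times

Bigram frequencies (highest first):
  apple why: 4
  why narrow: 3
  why apple: 3
  why why: 2
  watch why: 2
  song why: 1
  … (10 more, each ≤ 1)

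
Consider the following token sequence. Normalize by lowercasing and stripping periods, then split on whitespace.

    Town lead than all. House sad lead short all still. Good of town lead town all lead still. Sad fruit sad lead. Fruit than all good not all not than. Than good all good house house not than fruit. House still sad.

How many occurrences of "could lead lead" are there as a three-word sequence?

0

Scanning the 40 overlapping trigram windows for "could lead lead":
  (none found)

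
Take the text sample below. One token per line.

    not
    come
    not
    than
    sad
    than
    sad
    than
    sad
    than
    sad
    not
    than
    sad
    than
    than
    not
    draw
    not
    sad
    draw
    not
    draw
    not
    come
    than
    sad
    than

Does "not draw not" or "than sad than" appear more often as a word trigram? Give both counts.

"than sad than" (5 vs 2)

"not draw not": 2 occurrences
"than sad than": 5 occurrences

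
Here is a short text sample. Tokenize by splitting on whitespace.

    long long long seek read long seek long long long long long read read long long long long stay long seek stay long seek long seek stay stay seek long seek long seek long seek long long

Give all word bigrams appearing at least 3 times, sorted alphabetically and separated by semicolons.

Bigram counts meeting the condition (at least 3 times):
  long long: 10
  long seek: 8
  seek long: 6

long long; long seek; seek long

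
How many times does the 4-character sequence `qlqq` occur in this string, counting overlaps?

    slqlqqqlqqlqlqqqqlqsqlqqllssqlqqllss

5

Sliding a length-4 window over the 36 characters (33 positions):
  position 3–6: qlqq
  position 7–10: qlqq
  position 12–15: qlqq
  position 21–24: qlqq
  position 29–32: qlqq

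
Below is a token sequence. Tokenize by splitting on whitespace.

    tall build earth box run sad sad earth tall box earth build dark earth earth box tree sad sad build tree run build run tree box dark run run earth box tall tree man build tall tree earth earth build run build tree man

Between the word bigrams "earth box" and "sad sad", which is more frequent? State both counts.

"earth box": 3 occurrences
"sad sad": 2 occurrences

"earth box" (3 vs 2)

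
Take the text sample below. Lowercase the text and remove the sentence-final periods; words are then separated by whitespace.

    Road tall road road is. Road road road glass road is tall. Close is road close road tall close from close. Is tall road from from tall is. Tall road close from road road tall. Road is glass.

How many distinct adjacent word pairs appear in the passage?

20

38 tokens → 37 bigram windows in total.
Repeated bigrams (each contributes count−1 duplicates):
  road road: 4
  tall road: 4
  is tall: 3
  road is: 3
  road tall: 3
  close from: 2
  close is: 2
  is road: 2
  … (2 more repeated)
17 duplicate windows → 37 − 17 = 20 distinct.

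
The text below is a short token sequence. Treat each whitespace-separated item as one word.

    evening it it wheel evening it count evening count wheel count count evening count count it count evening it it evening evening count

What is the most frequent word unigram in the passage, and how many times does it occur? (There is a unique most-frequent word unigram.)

Unigram frequencies (highest first):
  count: 8
  evening: 7
  it: 6
  wheel: 2

"count", 8 times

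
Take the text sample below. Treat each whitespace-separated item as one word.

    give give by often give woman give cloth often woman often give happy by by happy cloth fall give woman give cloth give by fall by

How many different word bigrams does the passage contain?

20

26 tokens → 25 bigram windows in total.
Repeated bigrams (each contributes count−1 duplicates):
  give by: 2
  give cloth: 2
  give woman: 2
  often give: 2
  woman give: 2
5 duplicate windows → 25 − 5 = 20 distinct.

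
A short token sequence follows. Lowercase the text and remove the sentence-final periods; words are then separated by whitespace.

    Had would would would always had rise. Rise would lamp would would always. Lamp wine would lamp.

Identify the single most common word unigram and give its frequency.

"would", 7 times

Unigram frequencies (highest first):
  would: 7
  lamp: 3
  had: 2
  always: 2
  rise: 2
  wine: 1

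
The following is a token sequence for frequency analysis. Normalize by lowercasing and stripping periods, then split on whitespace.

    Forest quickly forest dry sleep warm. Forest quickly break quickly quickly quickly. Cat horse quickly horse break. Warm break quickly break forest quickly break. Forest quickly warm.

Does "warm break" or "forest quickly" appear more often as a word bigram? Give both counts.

"forest quickly" (4 vs 1)

"warm break": 1 occurrence
"forest quickly": 4 occurrences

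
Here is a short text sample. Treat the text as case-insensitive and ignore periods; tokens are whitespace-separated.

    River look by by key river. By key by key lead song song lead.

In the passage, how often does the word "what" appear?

0

Scanning the 14 tokens for "what":
  (none found)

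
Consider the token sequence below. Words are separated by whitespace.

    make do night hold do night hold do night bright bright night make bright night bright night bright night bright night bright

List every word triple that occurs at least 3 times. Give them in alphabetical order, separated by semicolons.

Trigram counts meeting the condition (at least 3 times):
  bright night bright: 4
  night bright night: 3

bright night bright; night bright night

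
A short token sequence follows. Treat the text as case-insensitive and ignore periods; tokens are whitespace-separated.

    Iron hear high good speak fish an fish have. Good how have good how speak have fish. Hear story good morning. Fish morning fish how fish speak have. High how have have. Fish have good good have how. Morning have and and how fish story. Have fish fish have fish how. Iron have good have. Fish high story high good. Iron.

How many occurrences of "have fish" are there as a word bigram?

5

Scanning the 60 overlapping bigram windows for "have fish":
  position 16–17: have fish
  position 32–33: have fish
  position 46–47: have fish
  position 49–50: have fish
  position 55–56: have fish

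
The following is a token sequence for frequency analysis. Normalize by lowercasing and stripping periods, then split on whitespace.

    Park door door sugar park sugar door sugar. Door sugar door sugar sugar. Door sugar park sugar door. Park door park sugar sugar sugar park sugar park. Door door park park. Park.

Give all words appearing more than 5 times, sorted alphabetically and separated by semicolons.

Unigram counts meeting the condition (more than 5 times):
  door: 10
  park: 10
  sugar: 12

door; park; sugar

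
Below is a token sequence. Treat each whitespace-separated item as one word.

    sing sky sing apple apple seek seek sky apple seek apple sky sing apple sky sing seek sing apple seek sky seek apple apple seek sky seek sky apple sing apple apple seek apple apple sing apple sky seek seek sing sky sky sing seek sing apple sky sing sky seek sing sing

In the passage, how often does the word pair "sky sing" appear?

5

Scanning the 52 overlapping bigram windows for "sky sing":
  position 2–3: sky sing
  position 12–13: sky sing
  position 15–16: sky sing
  position 43–44: sky sing
  position 48–49: sky sing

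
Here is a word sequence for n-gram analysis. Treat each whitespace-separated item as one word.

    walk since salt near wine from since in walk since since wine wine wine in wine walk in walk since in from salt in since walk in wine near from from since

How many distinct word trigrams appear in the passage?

32 tokens → 30 trigram windows in total.
Repeated trigrams (each contributes count−1 duplicates):
  in walk since: 2
1 duplicate windows → 30 − 1 = 29 distinct.

29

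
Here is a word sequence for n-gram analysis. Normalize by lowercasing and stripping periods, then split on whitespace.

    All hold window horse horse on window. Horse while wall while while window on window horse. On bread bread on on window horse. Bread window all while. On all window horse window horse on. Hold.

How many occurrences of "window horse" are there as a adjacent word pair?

Scanning the 34 overlapping bigram windows for "window horse":
  position 3–4: window horse
  position 7–8: window horse
  position 15–16: window horse
  position 22–23: window horse
  position 30–31: window horse
  position 32–33: window horse

6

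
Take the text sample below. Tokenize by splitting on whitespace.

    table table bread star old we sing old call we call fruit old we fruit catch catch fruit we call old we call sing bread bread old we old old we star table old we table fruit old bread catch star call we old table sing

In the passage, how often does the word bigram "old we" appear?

Scanning the 45 overlapping bigram windows for "old we":
  position 5–6: old we
  position 13–14: old we
  position 21–22: old we
  position 27–28: old we
  position 30–31: old we
  position 34–35: old we

6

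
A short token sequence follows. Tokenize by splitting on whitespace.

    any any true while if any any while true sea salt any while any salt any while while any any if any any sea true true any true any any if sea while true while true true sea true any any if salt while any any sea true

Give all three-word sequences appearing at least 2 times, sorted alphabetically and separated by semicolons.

Trigram counts meeting the condition (at least 2 times):
  any any if: 3
  any any sea: 2
  any sea true: 2
  if any any: 2
  salt any while: 2
  true any any: 2
  while any any: 2

any any if; any any sea; any sea true; if any any; salt any while; true any any; while any any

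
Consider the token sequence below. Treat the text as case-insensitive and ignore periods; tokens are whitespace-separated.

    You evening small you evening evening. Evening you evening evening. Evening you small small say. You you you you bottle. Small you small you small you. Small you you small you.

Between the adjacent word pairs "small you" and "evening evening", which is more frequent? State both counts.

"small you": 6 occurrences
"evening evening": 4 occurrences

"small you" (6 vs 4)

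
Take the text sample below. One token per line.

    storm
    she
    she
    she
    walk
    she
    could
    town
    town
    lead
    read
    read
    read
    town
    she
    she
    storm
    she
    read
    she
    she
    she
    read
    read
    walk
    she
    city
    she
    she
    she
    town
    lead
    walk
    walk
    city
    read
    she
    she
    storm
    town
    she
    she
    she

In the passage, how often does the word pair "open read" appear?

Scanning the 42 overlapping bigram windows for "open read":
  (none found)

0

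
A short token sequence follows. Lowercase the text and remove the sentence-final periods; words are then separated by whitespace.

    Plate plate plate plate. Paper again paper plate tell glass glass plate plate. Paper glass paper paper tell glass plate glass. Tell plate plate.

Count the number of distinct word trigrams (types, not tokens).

24 tokens → 22 trigram windows in total.
Repeated trigrams (each contributes count−1 duplicates):
  plate plate paper: 2
  plate plate plate: 2
2 duplicate windows → 22 − 2 = 20 distinct.

20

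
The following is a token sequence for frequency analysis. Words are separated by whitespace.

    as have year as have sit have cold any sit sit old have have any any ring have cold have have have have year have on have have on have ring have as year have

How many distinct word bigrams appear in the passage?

35 tokens → 34 bigram windows in total.
Repeated bigrams (each contributes count−1 duplicates):
  have have: 5
  as have: 2
  have cold: 2
  have on: 2
  have year: 2
  on have: 2
  ring have: 2
  year have: 2
11 duplicate windows → 34 − 11 = 23 distinct.

23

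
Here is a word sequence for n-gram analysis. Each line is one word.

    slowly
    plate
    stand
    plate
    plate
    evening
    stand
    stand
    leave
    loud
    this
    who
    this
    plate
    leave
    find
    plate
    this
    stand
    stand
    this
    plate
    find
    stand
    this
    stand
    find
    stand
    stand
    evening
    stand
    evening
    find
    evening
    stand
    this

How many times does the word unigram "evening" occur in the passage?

4

Scanning the 36 tokens for "evening":
  position 6: evening
  position 30: evening
  position 32: evening
  position 34: evening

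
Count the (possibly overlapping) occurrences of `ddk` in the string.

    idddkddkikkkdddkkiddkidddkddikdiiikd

Sliding a length-3 window over the 36 characters (34 positions):
  position 3–5: ddk
  position 6–8: ddk
  position 14–16: ddk
  position 19–21: ddk
  position 24–26: ddk

5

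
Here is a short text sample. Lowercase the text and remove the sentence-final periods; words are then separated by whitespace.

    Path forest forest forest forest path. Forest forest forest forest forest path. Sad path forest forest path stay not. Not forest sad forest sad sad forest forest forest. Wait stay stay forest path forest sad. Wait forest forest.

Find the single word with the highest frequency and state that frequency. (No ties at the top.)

"forest", 20 times

Unigram frequencies (highest first):
  forest: 20
  path: 6
  sad: 5
  stay: 3
  not: 2
  wait: 2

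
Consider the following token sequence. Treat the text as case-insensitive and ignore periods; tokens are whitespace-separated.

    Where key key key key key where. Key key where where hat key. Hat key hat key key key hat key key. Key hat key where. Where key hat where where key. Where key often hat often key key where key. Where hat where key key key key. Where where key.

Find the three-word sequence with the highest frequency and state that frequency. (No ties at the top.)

Trigram frequencies (highest first):
  key key key: 7
  key key where: 4
  key hat key: 4
  where key key: 3
  key where key: 3
  key where where: 3
  … (19 more, each ≤ 3)

"key key key", 7 times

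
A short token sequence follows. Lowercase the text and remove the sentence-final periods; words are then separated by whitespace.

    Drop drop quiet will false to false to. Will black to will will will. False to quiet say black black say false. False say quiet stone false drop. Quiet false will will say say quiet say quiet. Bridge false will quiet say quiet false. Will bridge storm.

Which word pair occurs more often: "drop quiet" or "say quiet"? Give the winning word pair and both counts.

"drop quiet": 2 occurrences
"say quiet": 4 occurrences

"say quiet" (4 vs 2)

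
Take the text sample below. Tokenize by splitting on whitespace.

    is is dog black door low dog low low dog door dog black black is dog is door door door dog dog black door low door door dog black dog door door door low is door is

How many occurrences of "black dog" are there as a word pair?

Scanning the 36 overlapping bigram windows for "black dog":
  position 29–30: black dog

1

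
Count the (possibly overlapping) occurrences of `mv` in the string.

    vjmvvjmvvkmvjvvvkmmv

4

Sliding a length-2 window over the 20 characters (19 positions):
  position 3–4: mv
  position 7–8: mv
  position 11–12: mv
  position 19–20: mv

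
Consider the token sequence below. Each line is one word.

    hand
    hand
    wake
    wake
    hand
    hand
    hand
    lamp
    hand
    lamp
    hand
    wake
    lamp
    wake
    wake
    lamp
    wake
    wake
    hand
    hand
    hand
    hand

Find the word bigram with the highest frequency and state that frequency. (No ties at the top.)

"hand hand", 6 times

Bigram frequencies (highest first):
  hand hand: 6
  wake wake: 3
  hand wake: 2
  wake hand: 2
  hand lamp: 2
  lamp hand: 2
  … (2 more, each ≤ 2)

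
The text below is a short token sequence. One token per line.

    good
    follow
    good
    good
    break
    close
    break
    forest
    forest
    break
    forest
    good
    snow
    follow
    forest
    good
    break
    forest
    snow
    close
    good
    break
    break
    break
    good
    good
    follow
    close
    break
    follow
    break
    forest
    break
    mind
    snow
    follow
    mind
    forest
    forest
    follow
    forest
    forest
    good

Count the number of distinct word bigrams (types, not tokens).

26

43 tokens → 42 bigram windows in total.
Repeated bigrams (each contributes count−1 duplicates):
  break forest: 4
  forest forest: 3
  forest good: 3
  good break: 3
  break break: 2
  close break: 2
  follow forest: 2
  forest break: 2
  … (3 more repeated)
16 duplicate windows → 42 − 16 = 26 distinct.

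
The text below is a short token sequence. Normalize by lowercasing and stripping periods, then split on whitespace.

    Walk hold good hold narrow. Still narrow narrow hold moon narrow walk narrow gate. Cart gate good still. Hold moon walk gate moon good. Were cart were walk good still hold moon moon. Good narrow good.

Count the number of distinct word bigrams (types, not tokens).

36 tokens → 35 bigram windows in total.
Repeated bigrams (each contributes count−1 duplicates):
  hold moon: 3
  good still: 2
  moon good: 2
  still hold: 2
5 duplicate windows → 35 − 5 = 30 distinct.

30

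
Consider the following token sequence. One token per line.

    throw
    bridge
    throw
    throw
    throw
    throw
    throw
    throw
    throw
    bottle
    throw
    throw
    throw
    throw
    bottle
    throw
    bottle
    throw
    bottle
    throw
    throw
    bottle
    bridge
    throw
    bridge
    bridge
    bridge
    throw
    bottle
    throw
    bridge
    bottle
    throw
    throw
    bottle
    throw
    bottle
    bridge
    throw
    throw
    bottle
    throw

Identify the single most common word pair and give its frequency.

Bigram frequencies (highest first):
  throw throw: 12
  throw bottle: 9
  bottle throw: 8
  bridge throw: 4
  throw bridge: 3
  bottle bridge: 2
  … (2 more, each ≤ 2)

"throw throw", 12 times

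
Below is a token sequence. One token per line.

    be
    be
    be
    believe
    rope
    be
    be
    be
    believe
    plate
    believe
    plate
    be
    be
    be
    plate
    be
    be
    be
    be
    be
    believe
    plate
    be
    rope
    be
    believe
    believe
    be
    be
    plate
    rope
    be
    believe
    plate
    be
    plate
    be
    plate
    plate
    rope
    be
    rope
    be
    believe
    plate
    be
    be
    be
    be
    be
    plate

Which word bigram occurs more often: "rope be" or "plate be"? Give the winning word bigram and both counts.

"rope be": 5 occurrences
"plate be": 6 occurrences

"plate be" (6 vs 5)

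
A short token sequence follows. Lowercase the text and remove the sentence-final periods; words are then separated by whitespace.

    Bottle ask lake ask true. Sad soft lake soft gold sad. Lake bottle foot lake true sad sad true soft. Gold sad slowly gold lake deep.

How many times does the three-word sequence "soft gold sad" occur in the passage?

Scanning the 24 overlapping trigram windows for "soft gold sad":
  position 9–11: soft gold sad
  position 20–22: soft gold sad

2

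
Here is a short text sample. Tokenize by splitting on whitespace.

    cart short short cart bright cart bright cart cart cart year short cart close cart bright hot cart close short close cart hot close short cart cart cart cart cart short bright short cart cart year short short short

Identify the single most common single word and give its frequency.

Unigram frequencies (highest first):
  cart: 17
  short: 10
  bright: 4
  close: 4
  year: 2
  hot: 2

"cart", 17 times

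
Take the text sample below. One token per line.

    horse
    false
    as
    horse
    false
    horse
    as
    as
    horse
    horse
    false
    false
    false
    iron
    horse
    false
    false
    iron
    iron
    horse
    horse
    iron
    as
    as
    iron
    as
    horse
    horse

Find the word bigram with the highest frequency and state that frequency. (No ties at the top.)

Bigram frequencies (highest first):
  horse false: 4
  as horse: 3
  horse horse: 3
  false false: 3
  as as: 2
  false iron: 2
  … (8 more, each ≤ 2)

"horse false", 4 times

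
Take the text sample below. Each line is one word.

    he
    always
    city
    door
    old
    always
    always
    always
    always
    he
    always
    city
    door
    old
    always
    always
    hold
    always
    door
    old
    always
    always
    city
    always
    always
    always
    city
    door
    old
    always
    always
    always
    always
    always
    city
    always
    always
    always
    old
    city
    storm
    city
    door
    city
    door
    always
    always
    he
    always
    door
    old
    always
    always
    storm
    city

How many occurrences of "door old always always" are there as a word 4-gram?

5

Scanning the 52 overlapping 4-gram windows for "door old always always":
  position 4–7: door old always always
  position 13–16: door old always always
  position 19–22: door old always always
  position 28–31: door old always always
  position 50–53: door old always always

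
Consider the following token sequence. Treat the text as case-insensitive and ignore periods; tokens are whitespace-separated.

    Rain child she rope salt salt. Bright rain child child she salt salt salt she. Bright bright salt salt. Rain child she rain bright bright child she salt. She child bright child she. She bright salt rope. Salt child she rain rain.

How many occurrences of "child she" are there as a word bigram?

6

Scanning the 41 overlapping bigram windows for "child she":
  position 2–3: child she
  position 10–11: child she
  position 21–22: child she
  position 26–27: child she
  position 32–33: child she
  position 39–40: child she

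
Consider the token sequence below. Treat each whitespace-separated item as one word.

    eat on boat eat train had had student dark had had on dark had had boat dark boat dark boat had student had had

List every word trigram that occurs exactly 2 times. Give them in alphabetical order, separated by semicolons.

boat dark boat; dark had had

Trigram counts meeting the condition (exactly 2 times):
  boat dark boat: 2
  dark had had: 2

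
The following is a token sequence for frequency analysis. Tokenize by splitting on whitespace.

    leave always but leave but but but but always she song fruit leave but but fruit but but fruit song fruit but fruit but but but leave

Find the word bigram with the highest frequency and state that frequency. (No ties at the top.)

"but but", 7 times

Bigram frequencies (highest first):
  but but: 7
  but fruit: 3
  fruit but: 3
  but leave: 2
  leave but: 2
  song fruit: 2
  … (7 more, each ≤ 1)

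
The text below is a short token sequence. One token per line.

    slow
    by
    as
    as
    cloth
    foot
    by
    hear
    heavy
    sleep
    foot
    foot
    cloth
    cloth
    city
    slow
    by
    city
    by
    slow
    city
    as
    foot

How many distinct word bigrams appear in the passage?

23 tokens → 22 bigram windows in total.
Repeated bigrams (each contributes count−1 duplicates):
  slow by: 2
1 duplicate windows → 22 − 1 = 21 distinct.

21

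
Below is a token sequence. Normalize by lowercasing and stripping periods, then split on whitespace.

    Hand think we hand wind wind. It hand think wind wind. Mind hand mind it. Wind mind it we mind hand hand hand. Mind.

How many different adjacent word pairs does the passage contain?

16

24 tokens → 23 bigram windows in total.
Repeated bigrams (each contributes count−1 duplicates):
  hand hand: 2
  hand mind: 2
  hand think: 2
  mind hand: 2
  mind it: 2
  wind mind: 2
  wind wind: 2
7 duplicate windows → 23 − 7 = 16 distinct.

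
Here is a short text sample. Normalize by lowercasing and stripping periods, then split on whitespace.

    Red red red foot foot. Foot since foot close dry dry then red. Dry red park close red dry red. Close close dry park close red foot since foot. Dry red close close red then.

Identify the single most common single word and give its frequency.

Unigram frequencies (highest first):
  red: 10
  close: 7
  foot: 6
  dry: 6
  since: 2
  then: 2
  … (1 more, each ≤ 2)

"red", 10 times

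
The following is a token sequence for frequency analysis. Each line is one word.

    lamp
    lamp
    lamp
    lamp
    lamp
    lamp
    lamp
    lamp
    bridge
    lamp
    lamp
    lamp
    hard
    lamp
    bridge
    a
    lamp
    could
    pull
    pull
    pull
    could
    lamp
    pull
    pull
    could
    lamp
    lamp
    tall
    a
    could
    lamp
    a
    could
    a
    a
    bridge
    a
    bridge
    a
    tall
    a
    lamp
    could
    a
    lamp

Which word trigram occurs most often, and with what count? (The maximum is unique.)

Trigram frequencies (highest first):
  lamp lamp lamp: 7
  a lamp could: 2
  pull pull could: 2
  pull could lamp: 2
  a bridge a: 2
  lamp lamp bridge: 1
  … (28 more, each ≤ 1)

"lamp lamp lamp", 7 times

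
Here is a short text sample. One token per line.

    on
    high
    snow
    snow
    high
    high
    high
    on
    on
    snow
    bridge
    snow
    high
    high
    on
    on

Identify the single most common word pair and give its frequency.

Bigram frequencies (highest first):
  high high: 3
  snow high: 2
  high on: 2
  on on: 2
  on high: 1
  high snow: 1
  … (4 more, each ≤ 1)

"high high", 3 times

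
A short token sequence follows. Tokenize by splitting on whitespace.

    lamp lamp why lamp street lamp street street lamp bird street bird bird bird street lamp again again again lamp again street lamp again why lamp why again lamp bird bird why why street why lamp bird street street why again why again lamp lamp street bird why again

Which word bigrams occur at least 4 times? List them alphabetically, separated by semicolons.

Bigram counts meeting the condition (at least 4 times):
  street lamp: 4
  why again: 4

street lamp; why again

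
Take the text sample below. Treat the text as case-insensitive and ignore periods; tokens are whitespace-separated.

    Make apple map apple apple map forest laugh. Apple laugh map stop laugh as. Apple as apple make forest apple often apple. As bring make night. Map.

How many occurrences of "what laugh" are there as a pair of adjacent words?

Scanning the 26 overlapping bigram windows for "what laugh":
  (none found)

0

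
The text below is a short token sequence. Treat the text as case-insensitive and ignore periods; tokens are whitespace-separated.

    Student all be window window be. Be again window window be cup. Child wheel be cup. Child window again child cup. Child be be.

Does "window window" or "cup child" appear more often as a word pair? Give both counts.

"cup child" (3 vs 2)

"window window": 2 occurrences
"cup child": 3 occurrences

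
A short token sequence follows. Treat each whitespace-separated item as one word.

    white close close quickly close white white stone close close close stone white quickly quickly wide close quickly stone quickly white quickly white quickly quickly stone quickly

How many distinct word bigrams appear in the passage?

17

27 tokens → 26 bigram windows in total.
Repeated bigrams (each contributes count−1 duplicates):
  close close: 3
  white quickly: 3
  close quickly: 2
  quickly quickly: 2
  quickly stone: 2
  quickly white: 2
  stone quickly: 2
9 duplicate windows → 26 − 9 = 17 distinct.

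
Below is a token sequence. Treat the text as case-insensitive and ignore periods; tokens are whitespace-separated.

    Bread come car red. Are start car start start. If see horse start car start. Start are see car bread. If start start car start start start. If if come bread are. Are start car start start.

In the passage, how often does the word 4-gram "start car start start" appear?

4

Scanning the 34 overlapping 4-gram windows for "start car start start":
  position 6–9: start car start start
  position 13–16: start car start start
  position 23–26: start car start start
  position 34–37: start car start start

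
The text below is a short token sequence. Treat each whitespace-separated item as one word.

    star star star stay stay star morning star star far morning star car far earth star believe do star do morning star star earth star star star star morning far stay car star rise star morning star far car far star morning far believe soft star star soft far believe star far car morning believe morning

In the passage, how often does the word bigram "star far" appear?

Scanning the 55 overlapping bigram windows for "star far":
  position 9–10: star far
  position 37–38: star far
  position 51–52: star far

3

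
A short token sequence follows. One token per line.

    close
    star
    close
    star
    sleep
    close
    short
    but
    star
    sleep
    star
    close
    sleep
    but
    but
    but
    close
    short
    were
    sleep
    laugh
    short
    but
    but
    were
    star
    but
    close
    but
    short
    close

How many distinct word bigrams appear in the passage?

31 tokens → 30 bigram windows in total.
Repeated bigrams (each contributes count−1 duplicates):
  but but: 3
  but close: 2
  close short: 2
  close star: 2
  short but: 2
  star close: 2
  star sleep: 2
8 duplicate windows → 30 − 8 = 22 distinct.

22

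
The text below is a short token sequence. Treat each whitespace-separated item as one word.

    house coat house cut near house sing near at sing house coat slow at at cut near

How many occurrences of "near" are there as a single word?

3

Scanning the 17 tokens for "near":
  position 5: near
  position 8: near
  position 17: near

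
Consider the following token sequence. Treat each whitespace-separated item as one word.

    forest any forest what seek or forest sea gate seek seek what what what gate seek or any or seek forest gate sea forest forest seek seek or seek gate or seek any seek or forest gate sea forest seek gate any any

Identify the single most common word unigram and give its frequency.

"seek", 11 times

Unigram frequencies (highest first):
  seek: 11
  forest: 8
  or: 6
  gate: 6
  any: 5
  what: 4
  … (1 more, each ≤ 3)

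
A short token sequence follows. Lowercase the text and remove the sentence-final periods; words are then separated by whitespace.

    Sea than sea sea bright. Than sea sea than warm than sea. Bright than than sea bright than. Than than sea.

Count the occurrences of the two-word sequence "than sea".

Scanning the 20 overlapping bigram windows for "than sea":
  position 2–3: than sea
  position 6–7: than sea
  position 11–12: than sea
  position 15–16: than sea
  position 20–21: than sea

5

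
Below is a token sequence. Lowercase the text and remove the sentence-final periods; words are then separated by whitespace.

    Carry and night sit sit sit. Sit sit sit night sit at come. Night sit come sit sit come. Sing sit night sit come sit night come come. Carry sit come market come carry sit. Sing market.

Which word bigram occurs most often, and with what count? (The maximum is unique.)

Bigram frequencies (highest first):
  sit sit: 6
  night sit: 4
  sit come: 4
  sit night: 3
  come sit: 2
  come carry: 2
  … (14 more, each ≤ 2)

"sit sit", 6 times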